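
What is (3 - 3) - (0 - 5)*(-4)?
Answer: -20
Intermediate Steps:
(3 - 3) - (0 - 5)*(-4) = 0 - (-5)*(-4) = 0 - 1*20 = 0 - 20 = -20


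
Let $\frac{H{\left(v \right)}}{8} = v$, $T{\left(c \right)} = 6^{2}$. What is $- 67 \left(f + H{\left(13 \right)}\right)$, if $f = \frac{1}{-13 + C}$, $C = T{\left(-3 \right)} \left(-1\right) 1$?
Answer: $- \frac{341365}{49} \approx -6966.6$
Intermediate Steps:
$T{\left(c \right)} = 36$
$H{\left(v \right)} = 8 v$
$C = -36$ ($C = 36 \left(-1\right) 1 = \left(-36\right) 1 = -36$)
$f = - \frac{1}{49}$ ($f = \frac{1}{-13 - 36} = \frac{1}{-49} = - \frac{1}{49} \approx -0.020408$)
$- 67 \left(f + H{\left(13 \right)}\right) = - 67 \left(- \frac{1}{49} + 8 \cdot 13\right) = - 67 \left(- \frac{1}{49} + 104\right) = \left(-67\right) \frac{5095}{49} = - \frac{341365}{49}$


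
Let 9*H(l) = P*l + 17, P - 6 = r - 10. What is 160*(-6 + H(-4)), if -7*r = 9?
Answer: -5920/21 ≈ -281.90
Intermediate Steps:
r = -9/7 (r = -1/7*9 = -9/7 ≈ -1.2857)
P = -37/7 (P = 6 + (-9/7 - 10) = 6 - 79/7 = -37/7 ≈ -5.2857)
H(l) = 17/9 - 37*l/63 (H(l) = (-37*l/7 + 17)/9 = (17 - 37*l/7)/9 = 17/9 - 37*l/63)
160*(-6 + H(-4)) = 160*(-6 + (17/9 - 37/63*(-4))) = 160*(-6 + (17/9 + 148/63)) = 160*(-6 + 89/21) = 160*(-37/21) = -5920/21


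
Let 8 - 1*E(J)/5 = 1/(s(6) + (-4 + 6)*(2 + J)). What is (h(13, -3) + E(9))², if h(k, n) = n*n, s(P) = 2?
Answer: 1371241/576 ≈ 2380.6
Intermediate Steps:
h(k, n) = n²
E(J) = 40 - 5/(6 + 2*J) (E(J) = 40 - 5/(2 + (-4 + 6)*(2 + J)) = 40 - 5/(2 + 2*(2 + J)) = 40 - 5/(2 + (4 + 2*J)) = 40 - 5/(6 + 2*J))
(h(13, -3) + E(9))² = ((-3)² + 5*(47 + 16*9)/(2*(3 + 9)))² = (9 + (5/2)*(47 + 144)/12)² = (9 + (5/2)*(1/12)*191)² = (9 + 955/24)² = (1171/24)² = 1371241/576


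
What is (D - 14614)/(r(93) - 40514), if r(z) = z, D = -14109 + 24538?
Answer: 4185/40421 ≈ 0.10354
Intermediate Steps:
D = 10429
(D - 14614)/(r(93) - 40514) = (10429 - 14614)/(93 - 40514) = -4185/(-40421) = -4185*(-1/40421) = 4185/40421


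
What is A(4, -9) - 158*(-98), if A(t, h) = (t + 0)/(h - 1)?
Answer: 77418/5 ≈ 15484.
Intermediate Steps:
A(t, h) = t/(-1 + h)
A(4, -9) - 158*(-98) = 4/(-1 - 9) - 158*(-98) = 4/(-10) + 15484 = 4*(-⅒) + 15484 = -⅖ + 15484 = 77418/5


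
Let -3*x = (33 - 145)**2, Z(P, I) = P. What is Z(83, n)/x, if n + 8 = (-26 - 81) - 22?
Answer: -249/12544 ≈ -0.019850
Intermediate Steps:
n = -137 (n = -8 + ((-26 - 81) - 22) = -8 + (-107 - 22) = -8 - 129 = -137)
x = -12544/3 (x = -(33 - 145)**2/3 = -1/3*(-112)**2 = -1/3*12544 = -12544/3 ≈ -4181.3)
Z(83, n)/x = 83/(-12544/3) = 83*(-3/12544) = -249/12544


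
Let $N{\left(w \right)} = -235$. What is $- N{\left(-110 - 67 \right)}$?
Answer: $235$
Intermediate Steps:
$- N{\left(-110 - 67 \right)} = \left(-1\right) \left(-235\right) = 235$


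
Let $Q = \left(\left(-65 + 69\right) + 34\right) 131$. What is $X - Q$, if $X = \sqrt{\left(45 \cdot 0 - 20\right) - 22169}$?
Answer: $-4978 + i \sqrt{22189} \approx -4978.0 + 148.96 i$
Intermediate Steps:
$Q = 4978$ ($Q = \left(4 + 34\right) 131 = 38 \cdot 131 = 4978$)
$X = i \sqrt{22189}$ ($X = \sqrt{\left(0 - 20\right) - 22169} = \sqrt{-20 - 22169} = \sqrt{-22189} = i \sqrt{22189} \approx 148.96 i$)
$X - Q = i \sqrt{22189} - 4978 = -4978 + i \sqrt{22189}$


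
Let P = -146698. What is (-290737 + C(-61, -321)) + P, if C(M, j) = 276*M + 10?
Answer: -454261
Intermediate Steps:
C(M, j) = 10 + 276*M
(-290737 + C(-61, -321)) + P = (-290737 + (10 + 276*(-61))) - 146698 = (-290737 + (10 - 16836)) - 146698 = (-290737 - 16826) - 146698 = -307563 - 146698 = -454261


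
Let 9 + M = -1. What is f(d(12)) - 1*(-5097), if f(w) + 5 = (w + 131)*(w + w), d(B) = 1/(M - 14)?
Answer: 1463353/288 ≈ 5081.1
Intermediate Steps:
M = -10 (M = -9 - 1 = -10)
d(B) = -1/24 (d(B) = 1/(-10 - 14) = 1/(-24) = -1/24)
f(w) = -5 + 2*w*(131 + w) (f(w) = -5 + (w + 131)*(w + w) = -5 + (131 + w)*(2*w) = -5 + 2*w*(131 + w))
f(d(12)) - 1*(-5097) = (-5 + 2*(-1/24)**2 + 262*(-1/24)) - 1*(-5097) = (-5 + 2*(1/576) - 131/12) + 5097 = (-5 + 1/288 - 131/12) + 5097 = -4583/288 + 5097 = 1463353/288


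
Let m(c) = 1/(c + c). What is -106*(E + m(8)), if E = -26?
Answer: 21995/8 ≈ 2749.4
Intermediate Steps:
m(c) = 1/(2*c)
-106*(E + m(8)) = -106*(-26 + (½)/8) = -106*(-26 + (½)*(⅛)) = -106*(-26 + 1/16) = -106*(-415/16) = 21995/8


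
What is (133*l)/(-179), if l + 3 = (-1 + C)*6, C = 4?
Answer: -1995/179 ≈ -11.145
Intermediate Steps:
l = 15 (l = -3 + (-1 + 4)*6 = -3 + 3*6 = -3 + 18 = 15)
(133*l)/(-179) = (133*15)/(-179) = 1995*(-1/179) = -1995/179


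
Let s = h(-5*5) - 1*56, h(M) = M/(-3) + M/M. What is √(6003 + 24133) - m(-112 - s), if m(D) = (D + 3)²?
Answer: -34969/9 + 2*√7534 ≈ -3711.8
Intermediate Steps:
h(M) = 1 - M/3 (h(M) = M*(-⅓) + 1 = -M/3 + 1 = 1 - M/3)
s = -140/3 (s = (1 - (-5)*5/3) - 1*56 = (1 - ⅓*(-25)) - 56 = (1 + 25/3) - 56 = 28/3 - 56 = -140/3 ≈ -46.667)
m(D) = (3 + D)²
√(6003 + 24133) - m(-112 - s) = √(6003 + 24133) - (3 + (-112 - 1*(-140/3)))² = √30136 - (3 + (-112 + 140/3))² = 2*√7534 - (3 - 196/3)² = 2*√7534 - (-187/3)² = 2*√7534 - 1*34969/9 = 2*√7534 - 34969/9 = -34969/9 + 2*√7534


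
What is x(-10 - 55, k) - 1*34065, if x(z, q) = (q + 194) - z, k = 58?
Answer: -33748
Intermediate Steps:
x(z, q) = 194 + q - z (x(z, q) = (194 + q) - z = 194 + q - z)
x(-10 - 55, k) - 1*34065 = (194 + 58 - (-10 - 55)) - 1*34065 = (194 + 58 - 1*(-65)) - 34065 = (194 + 58 + 65) - 34065 = 317 - 34065 = -33748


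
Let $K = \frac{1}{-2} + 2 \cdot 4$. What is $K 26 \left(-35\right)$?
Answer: $-6825$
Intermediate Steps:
$K = \frac{15}{2}$ ($K = - \frac{1}{2} + 8 = \frac{15}{2} \approx 7.5$)
$K 26 \left(-35\right) = \frac{15}{2} \cdot 26 \left(-35\right) = 195 \left(-35\right) = -6825$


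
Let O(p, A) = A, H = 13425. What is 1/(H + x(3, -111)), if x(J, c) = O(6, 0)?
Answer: 1/13425 ≈ 7.4488e-5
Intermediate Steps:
x(J, c) = 0
1/(H + x(3, -111)) = 1/(13425 + 0) = 1/13425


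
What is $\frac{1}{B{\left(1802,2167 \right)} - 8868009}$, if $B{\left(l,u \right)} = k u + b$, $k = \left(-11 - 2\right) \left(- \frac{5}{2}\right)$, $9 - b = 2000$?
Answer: $- \frac{2}{17599145} \approx -1.1364 \cdot 10^{-7}$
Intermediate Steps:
$b = -1991$ ($b = 9 - 2000 = -1991$)
$k = \frac{65}{2}$ ($k = - 13 \left(\left(-5\right) \frac{1}{2}\right) = \left(-13\right) \left(- \frac{5}{2}\right) = \frac{65}{2} \approx 32.5$)
$B{\left(l,u \right)} = -1991 + \frac{65 u}{2}$ ($B{\left(l,u \right)} = \frac{65 u}{2} - 1991 = -1991 + \frac{65 u}{2}$)
$\frac{1}{B{\left(1802,2167 \right)} - 8868009} = \frac{1}{\left(-1991 + \frac{65}{2} \cdot 2167\right) - 8868009} = \frac{1}{\left(-1991 + \frac{140855}{2}\right) - 8868009} = \frac{1}{\frac{136873}{2} - 8868009} = \frac{1}{- \frac{17599145}{2}} = - \frac{2}{17599145}$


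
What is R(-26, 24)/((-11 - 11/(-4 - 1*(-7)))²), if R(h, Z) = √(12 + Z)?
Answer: 27/968 ≈ 0.027893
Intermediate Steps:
R(-26, 24)/((-11 - 11/(-4 - 1*(-7)))²) = √(12 + 24)/((-11 - 11/(-4 - 1*(-7)))²) = √36/((-11 - 11/(-4 + 7))²) = 6/((-11 - 11/3)²) = 6/((-44/3)²) = 6/(1936/9) = 6*(9/1936) = 27/968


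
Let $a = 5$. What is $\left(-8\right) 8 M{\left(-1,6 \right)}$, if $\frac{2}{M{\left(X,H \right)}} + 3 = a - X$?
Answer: $- \frac{128}{3} \approx -42.667$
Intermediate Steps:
$M{\left(X,H \right)} = \frac{2}{2 - X}$ ($M{\left(X,H \right)} = \frac{2}{-3 - \left(-5 + X\right)} = \frac{2}{2 - X}$)
$\left(-8\right) 8 M{\left(-1,6 \right)} = \left(-8\right) 8 \left(- \frac{2}{-2 - 1}\right) = - 64 \left(- \frac{2}{-3}\right) = - 64 \left(\left(-2\right) \left(- \frac{1}{3}\right)\right) = \left(-64\right) \frac{2}{3} = - \frac{128}{3}$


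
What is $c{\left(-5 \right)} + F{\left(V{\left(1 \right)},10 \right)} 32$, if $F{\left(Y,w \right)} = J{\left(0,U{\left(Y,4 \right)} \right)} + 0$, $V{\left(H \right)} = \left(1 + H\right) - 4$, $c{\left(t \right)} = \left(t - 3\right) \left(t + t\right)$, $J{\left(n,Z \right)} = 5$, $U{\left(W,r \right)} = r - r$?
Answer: $240$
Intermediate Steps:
$U{\left(W,r \right)} = 0$
$c{\left(t \right)} = 2 t \left(-3 + t\right)$ ($c{\left(t \right)} = \left(-3 + t\right) 2 t = 2 t \left(-3 + t\right)$)
$V{\left(H \right)} = -3 + H$
$F{\left(Y,w \right)} = 5$ ($F{\left(Y,w \right)} = 5 + 0 = 5$)
$c{\left(-5 \right)} + F{\left(V{\left(1 \right)},10 \right)} 32 = 2 \left(-5\right) \left(-3 - 5\right) + 5 \cdot 32 = 2 \left(-5\right) \left(-8\right) + 160 = 80 + 160 = 240$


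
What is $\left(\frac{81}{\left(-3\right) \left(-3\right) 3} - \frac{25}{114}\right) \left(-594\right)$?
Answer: $- \frac{31383}{19} \approx -1651.7$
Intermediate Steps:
$\left(\frac{81}{\left(-3\right) \left(-3\right) 3} - \frac{25}{114}\right) \left(-594\right) = \left(\frac{81}{9 \cdot 3} - \frac{25}{114}\right) \left(-594\right) = \left(\frac{81}{27} - \frac{25}{114}\right) \left(-594\right) = \left(81 \cdot \frac{1}{27} - \frac{25}{114}\right) \left(-594\right) = \left(3 - \frac{25}{114}\right) \left(-594\right) = \frac{317}{114} \left(-594\right) = - \frac{31383}{19}$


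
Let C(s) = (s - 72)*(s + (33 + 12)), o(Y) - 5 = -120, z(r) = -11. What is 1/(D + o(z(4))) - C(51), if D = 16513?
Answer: 33058369/16398 ≈ 2016.0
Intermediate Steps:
o(Y) = -115 (o(Y) = 5 - 120 = -115)
C(s) = (-72 + s)*(45 + s) (C(s) = (-72 + s)*(s + 45) = (-72 + s)*(45 + s))
1/(D + o(z(4))) - C(51) = 1/(16513 - 115) - (-3240 + 51² - 27*51) = 1/16398 - (-3240 + 2601 - 1377) = 1/16398 - 1*(-2016) = 1/16398 + 2016 = 33058369/16398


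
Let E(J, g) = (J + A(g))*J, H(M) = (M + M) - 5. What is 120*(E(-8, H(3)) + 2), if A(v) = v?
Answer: 6960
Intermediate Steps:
H(M) = -5 + 2*M (H(M) = 2*M - 5 = -5 + 2*M)
E(J, g) = J*(J + g) (E(J, g) = (J + g)*J = J*(J + g))
120*(E(-8, H(3)) + 2) = 120*(-8*(-8 + (-5 + 2*3)) + 2) = 120*(-8*(-8 + (-5 + 6)) + 2) = 120*(-8*(-8 + 1) + 2) = 120*(-8*(-7) + 2) = 120*(56 + 2) = 120*58 = 6960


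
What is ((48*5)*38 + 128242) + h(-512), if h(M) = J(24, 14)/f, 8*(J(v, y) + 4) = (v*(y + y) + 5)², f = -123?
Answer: 134705911/984 ≈ 1.3690e+5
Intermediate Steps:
J(v, y) = -4 + (5 + 2*v*y)²/8 (J(v, y) = -4 + (v*(y + y) + 5)²/8 = -4 + (v*(2*y) + 5)²/8 = -4 + (2*v*y + 5)²/8 = -4 + (5 + 2*v*y)²/8)
h(M) = -458297/984 (h(M) = (-4 + (5 + 2*24*14)²/8)/(-123) = (-4 + (5 + 672)²/8)*(-1/123) = (-4 + (⅛)*677²)*(-1/123) = (-4 + (⅛)*458329)*(-1/123) = (-4 + 458329/8)*(-1/123) = (458297/8)*(-1/123) = -458297/984)
((48*5)*38 + 128242) + h(-512) = ((48*5)*38 + 128242) - 458297/984 = (240*38 + 128242) - 458297/984 = (9120 + 128242) - 458297/984 = 137362 - 458297/984 = 134705911/984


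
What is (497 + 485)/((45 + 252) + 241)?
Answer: 491/269 ≈ 1.8253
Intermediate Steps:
(497 + 485)/((45 + 252) + 241) = 982/(297 + 241) = 982/538 = 982*(1/538) = 491/269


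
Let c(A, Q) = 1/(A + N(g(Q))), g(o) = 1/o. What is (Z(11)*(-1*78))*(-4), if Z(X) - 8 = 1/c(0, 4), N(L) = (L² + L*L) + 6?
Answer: 4407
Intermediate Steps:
N(L) = 6 + 2*L² (N(L) = (L² + L²) + 6 = 2*L² + 6 = 6 + 2*L²)
c(A, Q) = 1/(6 + A + 2/Q²) (c(A, Q) = 1/(A + (6 + 2*(1/Q)²)) = 1/(A + (6 + 2/Q²)) = 1/(6 + A + 2/Q²))
Z(X) = 113/8 (Z(X) = 8 + 1/(4²/(2 + 6*4² + 0*4²)) = 8 + 1/(16/(2 + 6*16 + 0*16)) = 8 + 1/(16/(2 + 96 + 0)) = 8 + 1/(16/98) = 8 + 1/(16*(1/98)) = 8 + 1/(8/49) = 8 + 49/8 = 113/8)
(Z(11)*(-1*78))*(-4) = (113*(-1*78)/8)*(-4) = ((113/8)*(-78))*(-4) = -4407/4*(-4) = 4407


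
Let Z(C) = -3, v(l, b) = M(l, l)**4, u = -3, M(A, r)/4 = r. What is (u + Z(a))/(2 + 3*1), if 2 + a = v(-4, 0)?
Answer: -6/5 ≈ -1.2000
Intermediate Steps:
M(A, r) = 4*r
v(l, b) = 256*l**4 (v(l, b) = (4*l)**4 = 256*l**4)
a = 65534 (a = -2 + 256*(-4)**4 = -2 + 256*256 = -2 + 65536 = 65534)
(u + Z(a))/(2 + 3*1) = (-3 - 3)/(2 + 3*1) = -6/(2 + 3) = -6/5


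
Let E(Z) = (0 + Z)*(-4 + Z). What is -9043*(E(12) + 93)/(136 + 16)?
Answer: -1709127/152 ≈ -11244.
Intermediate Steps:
E(Z) = Z*(-4 + Z)
-9043*(E(12) + 93)/(136 + 16) = -9043*(12*(-4 + 12) + 93)/(136 + 16) = -9043*(12*8 + 93)/152 = -9043*(96 + 93)/152 = -1709127/152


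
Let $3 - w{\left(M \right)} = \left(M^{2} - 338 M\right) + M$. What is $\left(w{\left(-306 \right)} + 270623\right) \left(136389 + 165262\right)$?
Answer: $22282356068$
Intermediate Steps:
$w{\left(M \right)} = 3 - M^{2} + 337 M$ ($w{\left(M \right)} = 3 - \left(\left(M^{2} - 338 M\right) + M\right) = 3 - \left(M^{2} - 337 M\right) = 3 - M^{2} + 337 M$)
$\left(w{\left(-306 \right)} + 270623\right) \left(136389 + 165262\right) = \left(\left(3 - \left(-306\right)^{2} + 337 \left(-306\right)\right) + 270623\right) \left(136389 + 165262\right) = \left(\left(3 - 93636 - 103122\right) + 270623\right) 301651 = \left(-196755 + 270623\right) 301651 = 73868 \cdot 301651 = 22282356068$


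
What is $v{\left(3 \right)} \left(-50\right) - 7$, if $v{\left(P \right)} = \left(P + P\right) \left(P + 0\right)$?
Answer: $-907$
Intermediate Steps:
$v{\left(P \right)} = 2 P^{2}$ ($v{\left(P \right)} = 2 P P = 2 P^{2}$)
$v{\left(3 \right)} \left(-50\right) - 7 = 2 \cdot 3^{2} \left(-50\right) - 7 = 2 \cdot 9 \left(-50\right) - 7 = 18 \left(-50\right) - 7 = -900 - 7 = -907$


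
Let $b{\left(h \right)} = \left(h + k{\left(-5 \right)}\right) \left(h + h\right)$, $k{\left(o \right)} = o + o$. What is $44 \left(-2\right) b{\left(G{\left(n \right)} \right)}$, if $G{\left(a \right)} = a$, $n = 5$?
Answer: $4400$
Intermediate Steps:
$k{\left(o \right)} = 2 o$
$b{\left(h \right)} = 2 h \left(-10 + h\right)$ ($b{\left(h \right)} = \left(h + 2 \left(-5\right)\right) \left(h + h\right) = \left(h - 10\right) 2 h = \left(-10 + h\right) 2 h = 2 h \left(-10 + h\right)$)
$44 \left(-2\right) b{\left(G{\left(n \right)} \right)} = 44 \left(-2\right) 2 \cdot 5 \left(-10 + 5\right) = - 88 \cdot 2 \cdot 5 \left(-5\right) = \left(-88\right) \left(-50\right) = 4400$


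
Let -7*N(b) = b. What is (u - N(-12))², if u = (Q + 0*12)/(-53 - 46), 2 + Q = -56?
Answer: 611524/480249 ≈ 1.2733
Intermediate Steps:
Q = -58 (Q = -2 - 56 = -58)
N(b) = -b/7
u = 58/99 (u = (-58 + 0*12)/(-53 - 46) = (-58 + 0)/(-99) = -58*(-1/99) = 58/99 ≈ 0.58586)
(u - N(-12))² = (58/99 - (-1)*(-12)/7)² = (58/99 - 1*12/7)² = (58/99 - 12/7)² = (-782/693)² = 611524/480249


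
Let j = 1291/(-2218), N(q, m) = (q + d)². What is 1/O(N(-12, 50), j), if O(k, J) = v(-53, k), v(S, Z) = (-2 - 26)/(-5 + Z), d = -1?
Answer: -41/7 ≈ -5.8571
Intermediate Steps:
v(S, Z) = -28/(-5 + Z)
N(q, m) = (-1 + q)² (N(q, m) = (q - 1)² = (-1 + q)²)
j = -1291/2218 (j = 1291*(-1/2218) = -1291/2218 ≈ -0.58206)
O(k, J) = -28/(-5 + k)
1/O(N(-12, 50), j) = 1/(-28/(-5 + (-1 - 12)²)) = 1/(-28/(-5 + (-13)²)) = 1/(-28/(-5 + 169)) = 1/(-28/164) = 1/(-28*1/164) = 1/(-7/41) = -41/7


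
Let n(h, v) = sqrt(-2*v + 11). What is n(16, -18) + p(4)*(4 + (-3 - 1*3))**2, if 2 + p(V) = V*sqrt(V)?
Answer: 24 + sqrt(47) ≈ 30.856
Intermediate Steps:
p(V) = -2 + V**(3/2) (p(V) = -2 + V*sqrt(V) = -2 + V**(3/2))
n(h, v) = sqrt(11 - 2*v)
n(16, -18) + p(4)*(4 + (-3 - 1*3))**2 = sqrt(11 - 2*(-18)) + (-2 + 4**(3/2))*(4 + (-3 - 1*3))**2 = sqrt(11 + 36) + (-2 + 8)*(4 + (-3 - 3))**2 = sqrt(47) + 6*(4 - 6)**2 = sqrt(47) + 6*(-2)**2 = sqrt(47) + 6*4 = sqrt(47) + 24 = 24 + sqrt(47)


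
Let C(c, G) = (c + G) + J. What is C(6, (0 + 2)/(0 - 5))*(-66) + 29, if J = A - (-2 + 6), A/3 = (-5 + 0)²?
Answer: -25133/5 ≈ -5026.6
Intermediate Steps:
A = 75 (A = 3*(-5 + 0)² = 3*(-5)² = 3*25 = 75)
J = 71 (J = 75 - (-2 + 6) = 75 - 1*4 = 75 - 4 = 71)
C(c, G) = 71 + G + c (C(c, G) = (c + G) + 71 = (G + c) + 71 = 71 + G + c)
C(6, (0 + 2)/(0 - 5))*(-66) + 29 = (71 + (0 + 2)/(0 - 5) + 6)*(-66) + 29 = (71 + 2/(-5) + 6)*(-66) + 29 = (71 + 2*(-⅕) + 6)*(-66) + 29 = (71 - ⅖ + 6)*(-66) + 29 = (383/5)*(-66) + 29 = -25278/5 + 29 = -25133/5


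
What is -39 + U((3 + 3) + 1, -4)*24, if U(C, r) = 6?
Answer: 105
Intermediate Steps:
-39 + U((3 + 3) + 1, -4)*24 = -39 + 6*24 = -39 + 144 = 105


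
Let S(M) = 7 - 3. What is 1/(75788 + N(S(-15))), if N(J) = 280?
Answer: 1/76068 ≈ 1.3146e-5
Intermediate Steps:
S(M) = 4
1/(75788 + N(S(-15))) = 1/(75788 + 280) = 1/76068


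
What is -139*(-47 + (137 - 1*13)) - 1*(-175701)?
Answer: 164998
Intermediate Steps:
-139*(-47 + (137 - 1*13)) - 1*(-175701) = -139*(-47 + (137 - 13)) + 175701 = -139*(-47 + 124) + 175701 = -139*77 + 175701 = -10703 + 175701 = 164998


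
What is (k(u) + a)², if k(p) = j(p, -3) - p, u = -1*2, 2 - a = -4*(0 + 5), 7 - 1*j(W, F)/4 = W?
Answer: 3600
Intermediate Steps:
j(W, F) = 28 - 4*W
a = 22 (a = 2 - (-4)*(0 + 5) = 2 - (-4)*5 = 2 - 1*(-20) = 2 + 20 = 22)
u = -2
k(p) = 28 - 5*p (k(p) = (28 - 4*p) - p = 28 - 5*p)
(k(u) + a)² = ((28 - 5*(-2)) + 22)² = ((28 + 10) + 22)² = (38 + 22)² = 60² = 3600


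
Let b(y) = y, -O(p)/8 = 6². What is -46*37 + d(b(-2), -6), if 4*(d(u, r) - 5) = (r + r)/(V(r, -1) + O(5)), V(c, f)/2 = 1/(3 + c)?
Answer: -1469593/866 ≈ -1697.0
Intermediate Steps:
V(c, f) = 2/(3 + c)
O(p) = -288 (O(p) = -8*6² = -8*36 = -288)
d(u, r) = 5 + r/(2*(-288 + 2/(3 + r))) (d(u, r) = 5 + ((r + r)/(2/(3 + r) - 288))/4 = 5 + ((2*r)/(-288 + 2/(3 + r)))/4 = 5 + (2*r/(-288 + 2/(3 + r)))/4 = 5 + r/(2*(-288 + 2/(3 + r))))
-46*37 + d(b(-2), -6) = -46*37 + (8620 - 1*(-6)² + 2877*(-6))/(4*(431 + 144*(-6))) = -1702 + (8620 - 1*36 - 17262)/(4*(431 - 864)) = -1702 + (¼)*(8620 - 36 - 17262)/(-433) = -1702 + (¼)*(-1/433)*(-8678) = -1702 + 4339/866 = -1469593/866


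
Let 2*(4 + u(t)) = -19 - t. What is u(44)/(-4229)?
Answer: 71/8458 ≈ 0.0083944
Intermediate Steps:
u(t) = -27/2 - t/2 (u(t) = -4 + (-19 - t)/2 = -4 + (-19/2 - t/2) = -27/2 - t/2)
u(44)/(-4229) = (-27/2 - 1/2*44)/(-4229) = (-27/2 - 22)*(-1/4229) = -71/2*(-1/4229) = 71/8458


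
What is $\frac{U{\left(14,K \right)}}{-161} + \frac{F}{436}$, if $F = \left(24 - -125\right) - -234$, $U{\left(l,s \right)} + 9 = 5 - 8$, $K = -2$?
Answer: $\frac{66895}{70196} \approx 0.95297$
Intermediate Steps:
$U{\left(l,s \right)} = -12$ ($U{\left(l,s \right)} = -9 + \left(5 - 8\right) = -9 - 3 = -12$)
$F = 383$ ($F = \left(24 + 125\right) + 234 = 149 + 234 = 383$)
$\frac{U{\left(14,K \right)}}{-161} + \frac{F}{436} = - \frac{12}{-161} + \frac{383}{436} = \left(-12\right) \left(- \frac{1}{161}\right) + 383 \cdot \frac{1}{436} = \frac{12}{161} + \frac{383}{436} = \frac{66895}{70196}$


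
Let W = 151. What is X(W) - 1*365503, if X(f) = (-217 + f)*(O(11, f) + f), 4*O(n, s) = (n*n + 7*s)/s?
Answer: -56715256/151 ≈ -3.7560e+5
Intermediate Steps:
O(n, s) = (n² + 7*s)/(4*s) (O(n, s) = ((n*n + 7*s)/s)/4 = ((n² + 7*s)/s)/4 = (n² + 7*s)/(4*s))
X(f) = (-217 + f)*(f + (121 + 7*f)/(4*f)) (X(f) = (-217 + f)*((11² + 7*f)/(4*f) + f) = (-217 + f)*((121 + 7*f)/(4*f) + f) = (-217 + f)*(f + (121 + 7*f)/(4*f)))
X(W) - 1*365503 = (-699/2 + 151² - 26257/4/151 - 861/4*151) - 1*365503 = (-699/2 + 22801 - 26257/4*1/151 - 130011/4) - 365503 = (-699/2 + 22801 - 26257/604 - 130011/4) - 365503 = -1524303/151 - 365503 = -56715256/151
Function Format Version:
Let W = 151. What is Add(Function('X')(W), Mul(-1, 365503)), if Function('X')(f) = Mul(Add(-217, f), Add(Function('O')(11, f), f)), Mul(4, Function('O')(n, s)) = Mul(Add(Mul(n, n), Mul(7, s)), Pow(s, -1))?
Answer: Rational(-56715256, 151) ≈ -3.7560e+5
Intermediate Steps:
Function('O')(n, s) = Mul(Rational(1, 4), Pow(s, -1), Add(Pow(n, 2), Mul(7, s))) (Function('O')(n, s) = Mul(Rational(1, 4), Mul(Add(Mul(n, n), Mul(7, s)), Pow(s, -1))) = Mul(Rational(1, 4), Mul(Add(Pow(n, 2), Mul(7, s)), Pow(s, -1))) = Mul(Rational(1, 4), Mul(Pow(s, -1), Add(Pow(n, 2), Mul(7, s)))) = Mul(Rational(1, 4), Pow(s, -1), Add(Pow(n, 2), Mul(7, s))))
Function('X')(f) = Mul(Add(-217, f), Add(f, Mul(Rational(1, 4), Pow(f, -1), Add(121, Mul(7, f))))) (Function('X')(f) = Mul(Add(-217, f), Add(Mul(Rational(1, 4), Pow(f, -1), Add(Pow(11, 2), Mul(7, f))), f)) = Mul(Add(-217, f), Add(Mul(Rational(1, 4), Pow(f, -1), Add(121, Mul(7, f))), f)) = Mul(Add(-217, f), Add(f, Mul(Rational(1, 4), Pow(f, -1), Add(121, Mul(7, f))))))
Add(Function('X')(W), Mul(-1, 365503)) = Add(Add(Rational(-699, 2), Pow(151, 2), Mul(Rational(-26257, 4), Pow(151, -1)), Mul(Rational(-861, 4), 151)), Mul(-1, 365503)) = Add(Add(Rational(-699, 2), 22801, Mul(Rational(-26257, 4), Rational(1, 151)), Rational(-130011, 4)), -365503) = Add(Add(Rational(-699, 2), 22801, Rational(-26257, 604), Rational(-130011, 4)), -365503) = Add(Rational(-1524303, 151), -365503) = Rational(-56715256, 151)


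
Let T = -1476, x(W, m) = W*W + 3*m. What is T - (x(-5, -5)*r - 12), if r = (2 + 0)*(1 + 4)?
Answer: -1564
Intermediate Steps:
x(W, m) = W² + 3*m
r = 10 (r = 2*5 = 10)
T - (x(-5, -5)*r - 12) = -1476 - (((-5)² + 3*(-5))*10 - 12) = -1476 - ((25 - 15)*10 - 12) = -1476 - (10*10 - 12) = -1476 - (100 - 12) = -1476 - 1*88 = -1476 - 88 = -1564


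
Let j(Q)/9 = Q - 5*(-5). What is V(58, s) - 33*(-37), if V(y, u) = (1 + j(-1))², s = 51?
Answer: 48310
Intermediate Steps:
j(Q) = 225 + 9*Q (j(Q) = 9*(Q - 5*(-5)) = 9*(Q + 25) = 9*(25 + Q) = 225 + 9*Q)
V(y, u) = 47089 (V(y, u) = (1 + (225 + 9*(-1)))² = (1 + (225 - 9))² = (1 + 216)² = 217² = 47089)
V(58, s) - 33*(-37) = 47089 - 33*(-37) = 47089 - 1*(-1221) = 47089 + 1221 = 48310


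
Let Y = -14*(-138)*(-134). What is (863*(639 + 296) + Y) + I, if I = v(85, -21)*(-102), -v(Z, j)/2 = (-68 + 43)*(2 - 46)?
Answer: 772417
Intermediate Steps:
Y = -258888 (Y = 1932*(-134) = -258888)
v(Z, j) = -2200 (v(Z, j) = -2*(-68 + 43)*(2 - 46) = -(-50)*(-44) = -2*1100 = -2200)
I = 224400 (I = -2200*(-102) = 224400)
(863*(639 + 296) + Y) + I = (863*(639 + 296) - 258888) + 224400 = (863*935 - 258888) + 224400 = (806905 - 258888) + 224400 = 548017 + 224400 = 772417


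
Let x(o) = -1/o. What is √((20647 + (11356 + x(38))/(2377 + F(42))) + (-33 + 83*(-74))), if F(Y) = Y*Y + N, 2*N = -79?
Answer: 23*√664673840623/155857 ≈ 120.31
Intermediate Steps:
N = -79/2 (N = (½)*(-79) = -79/2 ≈ -39.500)
F(Y) = -79/2 + Y² (F(Y) = Y*Y - 79/2 = Y² - 79/2 = -79/2 + Y²)
√((20647 + (11356 + x(38))/(2377 + F(42))) + (-33 + 83*(-74))) = √((20647 + (11356 - 1/38)/(2377 + (-79/2 + 42²))) + (-33 + 83*(-74))) = √((20647 + (11356 - 1*1/38)/(2377 + (-79/2 + 1764))) + (-33 - 6142)) = √((20647 + (11356 - 1/38)/(2377 + 3449/2)) - 6175) = √((20647 + 431527/(38*(8203/2))) - 6175) = √((20647 + (431527/38)*(2/8203)) - 6175) = √((20647 + 431527/155857) - 6175) = √(3218411006/155857 - 6175) = √(2255994031/155857) = 23*√664673840623/155857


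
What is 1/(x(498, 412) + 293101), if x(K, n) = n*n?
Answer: 1/462845 ≈ 2.1606e-6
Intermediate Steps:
x(K, n) = n²
1/(x(498, 412) + 293101) = 1/(412² + 293101) = 1/(169744 + 293101) = 1/462845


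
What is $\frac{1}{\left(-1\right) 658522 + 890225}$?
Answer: $\frac{1}{231703} \approx 4.3159 \cdot 10^{-6}$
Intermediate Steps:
$\frac{1}{\left(-1\right) 658522 + 890225} = \frac{1}{-658522 + 890225} = \frac{1}{231703}$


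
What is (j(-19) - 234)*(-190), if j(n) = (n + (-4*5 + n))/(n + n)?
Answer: 44170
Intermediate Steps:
j(n) = (-20 + 2*n)/(2*n) (j(n) = (n + (-20 + n))/((2*n)) = (-20 + 2*n)*(1/(2*n)) = (-20 + 2*n)/(2*n))
(j(-19) - 234)*(-190) = ((-10 - 19)/(-19) - 234)*(-190) = (-1/19*(-29) - 234)*(-190) = (29/19 - 234)*(-190) = -4417/19*(-190) = 44170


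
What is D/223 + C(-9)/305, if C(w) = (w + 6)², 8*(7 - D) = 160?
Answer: -1958/68015 ≈ -0.028788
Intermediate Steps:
D = -13 (D = 7 - ⅛*160 = 7 - 20 = -13)
C(w) = (6 + w)²
D/223 + C(-9)/305 = -13/223 + (6 - 9)²/305 = -13*1/223 + (-3)²*(1/305) = -13/223 + 9*(1/305) = -13/223 + 9/305 = -1958/68015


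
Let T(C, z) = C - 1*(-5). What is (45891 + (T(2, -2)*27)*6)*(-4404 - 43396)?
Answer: -2247795000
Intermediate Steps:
T(C, z) = 5 + C (T(C, z) = C + 5 = 5 + C)
(45891 + (T(2, -2)*27)*6)*(-4404 - 43396) = (45891 + ((5 + 2)*27)*6)*(-4404 - 43396) = (45891 + (7*27)*6)*(-47800) = (45891 + 189*6)*(-47800) = (45891 + 1134)*(-47800) = 47025*(-47800) = -2247795000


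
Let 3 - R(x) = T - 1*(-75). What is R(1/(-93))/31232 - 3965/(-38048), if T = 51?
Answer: 3723593/37134848 ≈ 0.10027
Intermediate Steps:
R(x) = -123 (R(x) = 3 - (51 - 1*(-75)) = 3 - (51 + 75) = 3 - 1*126 = 3 - 126 = -123)
R(1/(-93))/31232 - 3965/(-38048) = -123/31232 - 3965/(-38048) = -123*1/31232 - 3965*(-1/38048) = -123/31232 + 3965/38048 = 3723593/37134848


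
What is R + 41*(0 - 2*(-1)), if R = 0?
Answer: 82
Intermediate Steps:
R + 41*(0 - 2*(-1)) = 0 + 41*(0 - 2*(-1)) = 0 + 41*(0 + 2) = 0 + 41*2 = 0 + 82 = 82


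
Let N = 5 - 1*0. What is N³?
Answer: 125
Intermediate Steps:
N = 5 (N = 5 + 0 = 5)
N³ = 5³ = 125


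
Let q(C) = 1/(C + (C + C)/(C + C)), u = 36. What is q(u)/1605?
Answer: 1/59385 ≈ 1.6839e-5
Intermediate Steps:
q(C) = 1/(1 + C) (q(C) = 1/(C + (2*C)/((2*C))) = 1/(C + (2*C)*(1/(2*C))) = 1/(C + 1) = 1/(1 + C))
q(u)/1605 = 1/((1 + 36)*1605) = (1/1605)/37 = (1/37)*(1/1605) = 1/59385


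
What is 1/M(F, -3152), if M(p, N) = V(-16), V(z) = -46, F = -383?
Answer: -1/46 ≈ -0.021739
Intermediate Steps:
M(p, N) = -46
1/M(F, -3152) = 1/(-46) = -1/46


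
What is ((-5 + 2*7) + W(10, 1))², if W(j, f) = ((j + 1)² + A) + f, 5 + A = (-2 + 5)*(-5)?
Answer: 12321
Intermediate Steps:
A = -20 (A = -5 + (-2 + 5)*(-5) = -5 + 3*(-5) = -5 - 15 = -20)
W(j, f) = -20 + f + (1 + j)² (W(j, f) = ((j + 1)² - 20) + f = ((1 + j)² - 20) + f = (-20 + (1 + j)²) + f = -20 + f + (1 + j)²)
((-5 + 2*7) + W(10, 1))² = ((-5 + 2*7) + (-20 + 1 + (1 + 10)²))² = ((-5 + 14) + (-20 + 1 + 11²))² = (9 + (-20 + 1 + 121))² = (9 + 102)² = 111² = 12321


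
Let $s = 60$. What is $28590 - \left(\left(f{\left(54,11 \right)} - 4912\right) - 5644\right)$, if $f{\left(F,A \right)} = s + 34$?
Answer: $39052$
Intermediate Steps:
$f{\left(F,A \right)} = 94$ ($f{\left(F,A \right)} = 60 + 34 = 94$)
$28590 - \left(\left(f{\left(54,11 \right)} - 4912\right) - 5644\right) = 28590 - \left(\left(94 - 4912\right) - 5644\right) = 28590 - \left(-4818 - 5644\right) = 28590 - -10462 = 28590 + 10462 = 39052$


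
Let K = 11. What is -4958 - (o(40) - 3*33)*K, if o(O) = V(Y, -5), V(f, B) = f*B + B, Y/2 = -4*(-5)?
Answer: -1614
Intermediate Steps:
Y = 40 (Y = 2*(-4*(-5)) = 2*20 = 40)
V(f, B) = B + B*f (V(f, B) = B*f + B = B + B*f)
o(O) = -205 (o(O) = -5*(1 + 40) = -5*41 = -205)
-4958 - (o(40) - 3*33)*K = -4958 - (-205 - 3*33)*11 = -4958 - (-205 - 99)*11 = -4958 - (-304)*11 = -4958 - 1*(-3344) = -4958 + 3344 = -1614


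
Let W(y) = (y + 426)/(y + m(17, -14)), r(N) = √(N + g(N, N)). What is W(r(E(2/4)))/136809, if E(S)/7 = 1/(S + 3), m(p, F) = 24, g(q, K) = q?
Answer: 214/1778517 ≈ 0.00012033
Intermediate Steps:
E(S) = 7/(3 + S) (E(S) = 7/(S + 3) = 7/(3 + S))
r(N) = √2*√N (r(N) = √(N + N) = √(2*N) = √2*√N)
W(y) = (426 + y)/(24 + y) (W(y) = (y + 426)/(y + 24) = (426 + y)/(24 + y))
W(r(E(2/4)))/136809 = ((426 + √2*√(7/(3 + 2/4)))/(24 + √2*√(7/(3 + 2/4))))/136809 = ((426 + √2*√(7/(3 + 2*(¼))))/(24 + √2*√(7/(3 + 2*(¼)))))*(1/136809) = ((426 + √2*√(7/(3 + ½)))/(24 + √2*√(7/(3 + ½))))*(1/136809) = ((426 + √2*√(7/(7/2)))/(24 + √2*√(7/(7/2))))*(1/136809) = ((426 + √2*√(7*(2/7)))/(24 + √2*√(7*(2/7))))*(1/136809) = ((426 + √2*√2)/(24 + √2*√2))*(1/136809) = ((426 + 2)/(24 + 2))*(1/136809) = (428/26)*(1/136809) = ((1/26)*428)*(1/136809) = (214/13)*(1/136809) = 214/1778517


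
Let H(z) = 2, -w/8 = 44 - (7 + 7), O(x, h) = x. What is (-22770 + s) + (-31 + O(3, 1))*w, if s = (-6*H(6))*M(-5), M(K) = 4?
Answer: -16098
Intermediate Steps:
w = -240 (w = -8*(44 - (7 + 7)) = -8*(44 - 1*14) = -8*(44 - 14) = -8*30 = -240)
s = -48 (s = -6*2*4 = -12*4 = -48)
(-22770 + s) + (-31 + O(3, 1))*w = (-22770 - 48) + (-31 + 3)*(-240) = -22818 - 28*(-240) = -22818 + 6720 = -16098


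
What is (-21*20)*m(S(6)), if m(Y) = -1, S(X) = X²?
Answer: 420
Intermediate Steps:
(-21*20)*m(S(6)) = -21*20*(-1) = -420*(-1) = 420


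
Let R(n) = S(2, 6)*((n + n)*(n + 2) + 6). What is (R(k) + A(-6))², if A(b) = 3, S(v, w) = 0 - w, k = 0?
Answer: 1089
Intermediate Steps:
S(v, w) = -w
R(n) = -36 - 12*n*(2 + n) (R(n) = (-1*6)*((n + n)*(n + 2) + 6) = -6*((2*n)*(2 + n) + 6) = -6*(2*n*(2 + n) + 6) = -6*(6 + 2*n*(2 + n)) = -36 - 12*n*(2 + n))
(R(k) + A(-6))² = ((-36 - 24*0 - 12*0²) + 3)² = ((-36 + 0 - 12*0) + 3)² = ((-36 + 0 + 0) + 3)² = (-36 + 3)² = (-33)² = 1089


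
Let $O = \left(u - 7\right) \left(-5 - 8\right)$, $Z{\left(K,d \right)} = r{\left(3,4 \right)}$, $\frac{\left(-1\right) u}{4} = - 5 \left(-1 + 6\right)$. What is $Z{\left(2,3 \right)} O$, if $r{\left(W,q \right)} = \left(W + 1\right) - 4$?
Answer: $0$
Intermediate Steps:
$u = 100$ ($u = - 4 \left(- 5 \left(-1 + 6\right)\right) = - 4 \left(\left(-5\right) 5\right) = \left(-4\right) \left(-25\right) = 100$)
$r{\left(W,q \right)} = -3 + W$ ($r{\left(W,q \right)} = \left(1 + W\right) - 4 = -3 + W$)
$Z{\left(K,d \right)} = 0$ ($Z{\left(K,d \right)} = -3 + 3 = 0$)
$O = -1209$ ($O = \left(100 - 7\right) \left(-5 - 8\right) = 93 \left(-13\right) = -1209$)
$Z{\left(2,3 \right)} O = 0 \left(-1209\right) = 0$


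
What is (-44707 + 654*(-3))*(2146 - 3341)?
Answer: 55769455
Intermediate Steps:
(-44707 + 654*(-3))*(2146 - 3341) = (-44707 - 1962)*(-1195) = -46669*(-1195) = 55769455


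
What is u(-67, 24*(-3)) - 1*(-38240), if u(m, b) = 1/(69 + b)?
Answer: 114719/3 ≈ 38240.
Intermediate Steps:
u(-67, 24*(-3)) - 1*(-38240) = 1/(69 + 24*(-3)) - 1*(-38240) = 1/(69 - 72) + 38240 = 1/(-3) + 38240 = -1/3 + 38240 = 114719/3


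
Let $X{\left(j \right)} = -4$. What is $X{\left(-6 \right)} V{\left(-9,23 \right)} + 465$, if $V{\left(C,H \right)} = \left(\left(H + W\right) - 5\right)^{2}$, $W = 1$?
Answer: $-979$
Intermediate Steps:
$V{\left(C,H \right)} = \left(-4 + H\right)^{2}$ ($V{\left(C,H \right)} = \left(\left(H + 1\right) - 5\right)^{2} = \left(\left(1 + H\right) - 5\right)^{2} = \left(-4 + H\right)^{2}$)
$X{\left(-6 \right)} V{\left(-9,23 \right)} + 465 = - 4 \left(-4 + 23\right)^{2} + 465 = - 4 \cdot 19^{2} + 465 = \left(-4\right) 361 + 465 = -1444 + 465 = -979$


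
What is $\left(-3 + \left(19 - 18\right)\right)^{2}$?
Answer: $4$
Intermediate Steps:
$\left(-3 + \left(19 - 18\right)\right)^{2} = \left(-3 + 1\right)^{2} = \left(-2\right)^{2} = 4$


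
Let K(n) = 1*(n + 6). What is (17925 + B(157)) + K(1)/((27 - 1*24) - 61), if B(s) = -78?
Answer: 1035119/58 ≈ 17847.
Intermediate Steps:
K(n) = 6 + n (K(n) = 1*(6 + n) = 6 + n)
(17925 + B(157)) + K(1)/((27 - 1*24) - 61) = (17925 - 78) + (6 + 1)/((27 - 1*24) - 61) = 17847 + 7/((27 - 24) - 61) = 17847 + 7/(3 - 61) = 17847 + 7/(-58) = 17847 - 1/58*7 = 17847 - 7/58 = 1035119/58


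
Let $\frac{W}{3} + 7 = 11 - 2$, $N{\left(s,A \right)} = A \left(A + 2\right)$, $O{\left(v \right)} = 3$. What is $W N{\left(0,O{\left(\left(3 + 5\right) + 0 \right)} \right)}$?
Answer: $90$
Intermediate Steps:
$N{\left(s,A \right)} = A \left(2 + A\right)$
$W = 6$ ($W = -21 + 3 \left(11 - 2\right) = -21 + 3 \cdot 9 = -21 + 27 = 6$)
$W N{\left(0,O{\left(\left(3 + 5\right) + 0 \right)} \right)} = 6 \cdot 3 \left(2 + 3\right) = 6 \cdot 3 \cdot 5 = 6 \cdot 15 = 90$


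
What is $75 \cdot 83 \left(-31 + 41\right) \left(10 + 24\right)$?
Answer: $2116500$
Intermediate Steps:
$75 \cdot 83 \left(-31 + 41\right) \left(10 + 24\right) = 6225 \cdot 10 \cdot 34 = 6225 \cdot 340 = 2116500$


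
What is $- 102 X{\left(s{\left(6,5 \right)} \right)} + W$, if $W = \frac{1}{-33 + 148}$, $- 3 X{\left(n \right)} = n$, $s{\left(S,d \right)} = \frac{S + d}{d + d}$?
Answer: $\frac{4302}{115} \approx 37.409$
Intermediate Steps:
$s{\left(S,d \right)} = \frac{S + d}{2 d}$
$X{\left(n \right)} = - \frac{n}{3}$
$W = \frac{1}{115} \approx 0.0086956$
$- 102 X{\left(s{\left(6,5 \right)} \right)} + W = - 102 \left(- \frac{\frac{1}{2} \cdot \frac{1}{5} \left(6 + 5\right)}{3}\right) + \frac{1}{115} = - 102 \left(- \frac{\frac{1}{2} \cdot \frac{1}{5} \cdot 11}{3}\right) + \frac{1}{115} = - 102 \left(\left(- \frac{1}{3}\right) \frac{11}{10}\right) + \frac{1}{115} = \left(-102\right) \left(- \frac{11}{30}\right) + \frac{1}{115} = \frac{187}{5} + \frac{1}{115} = \frac{4302}{115}$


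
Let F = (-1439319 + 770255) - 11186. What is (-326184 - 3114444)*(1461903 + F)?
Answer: -2689377198084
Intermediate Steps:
F = -680250 (F = -669064 - 11186 = -680250)
(-326184 - 3114444)*(1461903 + F) = (-326184 - 3114444)*(1461903 - 680250) = -3440628*781653 = -2689377198084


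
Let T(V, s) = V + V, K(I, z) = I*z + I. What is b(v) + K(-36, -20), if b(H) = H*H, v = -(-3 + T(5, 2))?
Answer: 733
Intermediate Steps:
K(I, z) = I + I*z
T(V, s) = 2*V
v = -7 (v = -(-3 + 2*5) = -(-3 + 10) = -1*7 = -7)
b(H) = H²
b(v) + K(-36, -20) = (-7)² - 36*(1 - 20) = 49 - 36*(-19) = 49 + 684 = 733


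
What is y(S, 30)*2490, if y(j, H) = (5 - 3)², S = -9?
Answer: 9960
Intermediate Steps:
y(j, H) = 4 (y(j, H) = 2² = 4)
y(S, 30)*2490 = 4*2490 = 9960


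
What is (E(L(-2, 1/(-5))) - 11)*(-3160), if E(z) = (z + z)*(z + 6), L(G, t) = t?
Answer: 210456/5 ≈ 42091.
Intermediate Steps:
E(z) = 2*z*(6 + z) (E(z) = (2*z)*(6 + z) = 2*z*(6 + z))
(E(L(-2, 1/(-5))) - 11)*(-3160) = (2*(6 + 1/(-5))/(-5) - 11)*(-3160) = (2*(-⅕)*(6 - ⅕) - 11)*(-3160) = (2*(-⅕)*(29/5) - 11)*(-3160) = (-58/25 - 11)*(-3160) = -333/25*(-3160) = 210456/5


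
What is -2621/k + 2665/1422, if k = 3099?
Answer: 1510591/1468926 ≈ 1.0284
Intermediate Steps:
-2621/k + 2665/1422 = -2621/3099 + 2665/1422 = 1510591/1468926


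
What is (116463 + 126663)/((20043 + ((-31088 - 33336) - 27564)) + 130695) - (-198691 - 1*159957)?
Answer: 10535406563/29375 ≈ 3.5865e+5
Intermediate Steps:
(116463 + 126663)/((20043 + ((-31088 - 33336) - 27564)) + 130695) - (-198691 - 1*159957) = 243126/((20043 + (-64424 - 27564)) + 130695) - (-198691 - 159957) = 243126/((20043 - 91988) + 130695) - 1*(-358648) = 243126/(-71945 + 130695) + 358648 = 243126/58750 + 358648 = 243126*(1/58750) + 358648 = 121563/29375 + 358648 = 10535406563/29375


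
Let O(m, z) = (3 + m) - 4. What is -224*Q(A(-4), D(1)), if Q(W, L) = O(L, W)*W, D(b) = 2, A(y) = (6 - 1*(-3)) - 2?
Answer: -1568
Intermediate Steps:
A(y) = 7 (A(y) = (6 + 3) - 2 = 9 - 2 = 7)
O(m, z) = -1 + m
Q(W, L) = W*(-1 + L) (Q(W, L) = (-1 + L)*W = W*(-1 + L))
-224*Q(A(-4), D(1)) = -1568*(-1 + 2) = -1568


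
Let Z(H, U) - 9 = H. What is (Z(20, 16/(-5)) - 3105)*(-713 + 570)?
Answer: 439868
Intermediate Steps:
Z(H, U) = 9 + H
(Z(20, 16/(-5)) - 3105)*(-713 + 570) = ((9 + 20) - 3105)*(-713 + 570) = (29 - 3105)*(-143) = -3076*(-143) = 439868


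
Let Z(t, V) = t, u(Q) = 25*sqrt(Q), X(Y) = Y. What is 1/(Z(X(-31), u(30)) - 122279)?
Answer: -1/122310 ≈ -8.1759e-6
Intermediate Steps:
1/(Z(X(-31), u(30)) - 122279) = 1/(-31 - 122279) = 1/(-122310) = -1/122310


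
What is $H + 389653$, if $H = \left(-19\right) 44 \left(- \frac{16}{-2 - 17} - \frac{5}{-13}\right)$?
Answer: $\frac{5052157}{13} \approx 3.8863 \cdot 10^{5}$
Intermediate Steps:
$H = - \frac{13332}{13}$ ($H = - 836 \left(- \frac{16}{-19} - - \frac{5}{13}\right) = - 836 \left(\left(-16\right) \left(- \frac{1}{19}\right) + \frac{5}{13}\right) = - 836 \left(\frac{16}{19} + \frac{5}{13}\right) = \left(-836\right) \frac{303}{247} = - \frac{13332}{13} \approx -1025.5$)
$H + 389653 = - \frac{13332}{13} + 389653 = \frac{5052157}{13}$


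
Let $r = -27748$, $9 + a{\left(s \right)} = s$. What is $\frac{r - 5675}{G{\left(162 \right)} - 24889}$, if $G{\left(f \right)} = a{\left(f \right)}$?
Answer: $\frac{33423}{24736} \approx 1.3512$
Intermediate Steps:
$a{\left(s \right)} = -9 + s$
$G{\left(f \right)} = -9 + f$
$\frac{r - 5675}{G{\left(162 \right)} - 24889} = \frac{-27748 - 5675}{\left(-9 + 162\right) - 24889} = - \frac{33423}{153 - 24889} = - \frac{33423}{-24736} = \left(-33423\right) \left(- \frac{1}{24736}\right) = \frac{33423}{24736}$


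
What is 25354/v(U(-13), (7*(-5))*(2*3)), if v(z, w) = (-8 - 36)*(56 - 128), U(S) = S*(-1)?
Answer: 12677/1584 ≈ 8.0032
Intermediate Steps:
U(S) = -S
v(z, w) = 3168 (v(z, w) = -44*(-72) = 3168)
25354/v(U(-13), (7*(-5))*(2*3)) = 25354/3168 = 25354*(1/3168) = 12677/1584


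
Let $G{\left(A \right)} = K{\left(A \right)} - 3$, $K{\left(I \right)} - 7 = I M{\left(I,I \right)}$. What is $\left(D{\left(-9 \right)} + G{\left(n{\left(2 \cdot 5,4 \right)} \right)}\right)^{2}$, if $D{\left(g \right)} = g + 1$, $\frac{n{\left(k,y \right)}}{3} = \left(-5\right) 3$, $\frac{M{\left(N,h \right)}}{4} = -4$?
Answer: $512656$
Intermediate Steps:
$M{\left(N,h \right)} = -16$ ($M{\left(N,h \right)} = 4 \left(-4\right) = -16$)
$K{\left(I \right)} = 7 - 16 I$ ($K{\left(I \right)} = 7 + I \left(-16\right) = 7 - 16 I$)
$n{\left(k,y \right)} = -45$ ($n{\left(k,y \right)} = 3 \left(\left(-5\right) 3\right) = 3 \left(-15\right) = -45$)
$G{\left(A \right)} = 4 - 16 A$ ($G{\left(A \right)} = \left(7 - 16 A\right) - 3 = 4 - 16 A$)
$D{\left(g \right)} = 1 + g$
$\left(D{\left(-9 \right)} + G{\left(n{\left(2 \cdot 5,4 \right)} \right)}\right)^{2} = \left(\left(1 - 9\right) + \left(4 - -720\right)\right)^{2} = \left(-8 + \left(4 + 720\right)\right)^{2} = \left(-8 + 724\right)^{2} = 716^{2} = 512656$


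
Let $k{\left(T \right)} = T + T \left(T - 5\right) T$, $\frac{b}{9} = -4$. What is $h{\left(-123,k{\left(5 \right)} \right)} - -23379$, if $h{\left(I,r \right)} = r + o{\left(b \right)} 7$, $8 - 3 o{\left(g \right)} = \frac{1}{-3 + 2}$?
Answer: $23405$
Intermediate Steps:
$b = -36$ ($b = 9 \left(-4\right) = -36$)
$o{\left(g \right)} = 3$ ($o{\left(g \right)} = \frac{8}{3} - \frac{1}{3 \left(-3 + 2\right)} = \frac{8}{3} - \frac{1}{3 \left(-1\right)} = \frac{8}{3} - - \frac{1}{3} = \frac{8}{3} + \frac{1}{3} = 3$)
$k{\left(T \right)} = T + T^{2} \left(-5 + T\right)$ ($k{\left(T \right)} = T + T \left(-5 + T\right) T = T + T^{2} \left(-5 + T\right)$)
$h{\left(I,r \right)} = 21 + r$ ($h{\left(I,r \right)} = r + 3 \cdot 7 = r + 21 = 21 + r$)
$h{\left(-123,k{\left(5 \right)} \right)} - -23379 = \left(21 + 5 \left(1 + 5^{2} - 25\right)\right) - -23379 = \left(21 + 5 \left(1 + 25 - 25\right)\right) + 23379 = \left(21 + 5 \cdot 1\right) + 23379 = \left(21 + 5\right) + 23379 = 26 + 23379 = 23405$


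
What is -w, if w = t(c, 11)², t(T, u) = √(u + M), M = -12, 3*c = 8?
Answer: 1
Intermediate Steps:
c = 8/3 (c = (⅓)*8 = 8/3 ≈ 2.6667)
t(T, u) = √(-12 + u) (t(T, u) = √(u - 12) = √(-12 + u))
w = -1 (w = (√(-12 + 11))² = (√(-1))² = I² = -1)
-w = -1*(-1) = 1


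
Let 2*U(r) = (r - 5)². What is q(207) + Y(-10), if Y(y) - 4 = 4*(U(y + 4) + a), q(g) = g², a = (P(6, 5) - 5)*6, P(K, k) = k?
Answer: 43095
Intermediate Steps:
a = 0 (a = (5 - 5)*6 = 0*6 = 0)
U(r) = (-5 + r)²/2 (U(r) = (r - 5)²/2 = (-5 + r)²/2)
Y(y) = 4 + 2*(-1 + y)² (Y(y) = 4 + 4*((-5 + (y + 4))²/2 + 0) = 4 + 4*((-5 + (4 + y))²/2 + 0) = 4 + 4*((-1 + y)²/2 + 0) = 4 + 4*((-1 + y)²/2) = 4 + 2*(-1 + y)²)
q(207) + Y(-10) = 207² + (4 + 2*(-1 - 10)²) = 42849 + (4 + 2*(-11)²) = 42849 + (4 + 2*121) = 42849 + (4 + 242) = 42849 + 246 = 43095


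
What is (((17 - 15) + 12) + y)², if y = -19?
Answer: 25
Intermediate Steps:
(((17 - 15) + 12) + y)² = (((17 - 15) + 12) - 19)² = ((2 + 12) - 19)² = (14 - 19)² = (-5)² = 25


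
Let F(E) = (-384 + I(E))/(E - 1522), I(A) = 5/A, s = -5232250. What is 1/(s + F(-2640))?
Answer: -2197536/11498057533247 ≈ -1.9112e-7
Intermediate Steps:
F(E) = (-384 + 5/E)/(-1522 + E) (F(E) = (-384 + 5/E)/(E - 1522) = (-384 + 5/E)/(-1522 + E))
1/(s + F(-2640)) = 1/(-5232250 + (5 - 384*(-2640))/((-2640)*(-1522 - 2640))) = 1/(-5232250 - 1/2640*(5 + 1013760)/(-4162)) = 1/(-5232250 - 1/2640*(-1/4162)*1013765) = 1/(-5232250 + 202753/2197536) = 1/(-11498057533247/2197536) = -2197536/11498057533247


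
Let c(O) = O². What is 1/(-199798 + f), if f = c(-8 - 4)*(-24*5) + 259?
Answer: -1/216819 ≈ -4.6121e-6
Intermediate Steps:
f = -17021 (f = (-8 - 4)²*(-24*5) + 259 = (-12)²*(-120) + 259 = 144*(-120) + 259 = -17280 + 259 = -17021)
1/(-199798 + f) = 1/(-199798 - 17021) = 1/(-216819) = -1/216819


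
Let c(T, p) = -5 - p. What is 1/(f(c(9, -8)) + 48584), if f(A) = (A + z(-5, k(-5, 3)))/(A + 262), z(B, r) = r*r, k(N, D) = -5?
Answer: 265/12874788 ≈ 2.0583e-5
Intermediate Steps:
z(B, r) = r²
f(A) = (25 + A)/(262 + A) (f(A) = (A + (-5)²)/(A + 262) = (A + 25)/(262 + A) = (25 + A)/(262 + A))
1/(f(c(9, -8)) + 48584) = 1/((25 + (-5 - 1*(-8)))/(262 + (-5 - 1*(-8))) + 48584) = 1/((25 + (-5 + 8))/(262 + (-5 + 8)) + 48584) = 1/((25 + 3)/(262 + 3) + 48584) = 1/(28/265 + 48584) = 1/(12874788/265) = 265/12874788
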